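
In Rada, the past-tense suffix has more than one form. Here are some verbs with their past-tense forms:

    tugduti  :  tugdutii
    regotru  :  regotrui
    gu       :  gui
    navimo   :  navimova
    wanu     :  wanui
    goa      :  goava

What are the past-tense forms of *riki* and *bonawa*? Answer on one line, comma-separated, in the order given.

Looking at the last vowel of each stem: -i when the last vowel of the stem is a high vowel (*tugduti*, *regotru*, *gu*, *wanu*); -va when the last vowel of the stem is a non-high vowel (*navimo*, *goa*).
*riki*: last vowel = /i/, a high vowel → -i → *rikii*.
*bonawa*: last vowel = /a/, a non-high vowel → -va → *bonawava*.

rikii, bonawava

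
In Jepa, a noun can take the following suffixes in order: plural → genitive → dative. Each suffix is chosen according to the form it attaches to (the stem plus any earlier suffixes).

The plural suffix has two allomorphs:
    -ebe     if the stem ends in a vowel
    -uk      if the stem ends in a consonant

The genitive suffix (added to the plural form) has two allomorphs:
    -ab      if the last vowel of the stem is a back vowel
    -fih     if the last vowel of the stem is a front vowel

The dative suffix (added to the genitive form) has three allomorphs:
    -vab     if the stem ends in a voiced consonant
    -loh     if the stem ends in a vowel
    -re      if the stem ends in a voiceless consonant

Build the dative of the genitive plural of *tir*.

tirukabvab

The final sound of *tir* is /r/, which is a consonant, so the plural suffix is -uk, giving *tiruk*.
The plural form *tiruk* — last vowel /u/ (a back vowel) → -ab → *tirukab*.
The genitive form *tirukab*: final sound = /b/, a voiced consonant → -vab → *tirukabvab*.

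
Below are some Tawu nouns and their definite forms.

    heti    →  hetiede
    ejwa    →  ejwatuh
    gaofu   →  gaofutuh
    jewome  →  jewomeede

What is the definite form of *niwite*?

Looking at the last vowel of each stem: -ede when the last vowel of the stem is a front vowel (*heti*, *jewome*); -tuh when the last vowel of the stem is a back vowel (*ejwa*, *gaofu*).
The last vowel of *niwite* is /e/, which is a front vowel, so the suffix is -ede, giving *niwiteede*.

niwiteede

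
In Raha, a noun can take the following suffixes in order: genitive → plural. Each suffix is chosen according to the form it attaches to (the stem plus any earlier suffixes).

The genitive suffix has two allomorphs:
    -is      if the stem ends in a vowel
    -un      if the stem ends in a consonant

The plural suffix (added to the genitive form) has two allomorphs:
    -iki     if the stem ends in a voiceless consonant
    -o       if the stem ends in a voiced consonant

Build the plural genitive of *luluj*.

The final sound of *luluj* is /j/, which is a consonant, so the genitive suffix is -un, giving *lulujun*.
The genitive form *lulujun*: final consonant = /n/, voiced → -o → *lulujuno*.

lulujuno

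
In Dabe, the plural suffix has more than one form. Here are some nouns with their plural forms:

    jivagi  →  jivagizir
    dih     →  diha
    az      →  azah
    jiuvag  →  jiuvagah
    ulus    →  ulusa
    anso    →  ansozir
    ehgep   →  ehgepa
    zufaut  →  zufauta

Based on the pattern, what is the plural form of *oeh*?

The alternation tracks the final sound of the stem — -a when the stem ends in a voiceless consonant (*dih*, *ulus*, *ehgep*, *zufaut*); -ah when the stem ends in a voiced consonant (*az*, *jiuvag*); -zir when the stem ends in a vowel (*jivagi*, *anso*).
*oeh* — final sound /h/ (a voiceless consonant) → -a → *oeha*.

oeha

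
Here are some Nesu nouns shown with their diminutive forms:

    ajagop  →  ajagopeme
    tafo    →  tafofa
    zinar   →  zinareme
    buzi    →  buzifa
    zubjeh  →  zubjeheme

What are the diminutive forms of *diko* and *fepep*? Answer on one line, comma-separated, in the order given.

The alternation tracks the final sound of the stem — -eme when the stem ends in a consonant (*ajagop*, *zinar*, *zubjeh*); -fa when the stem ends in a vowel (*tafo*, *buzi*).
Since the final sound of *diko* is /o/ (a vowel), it takes -fa, giving *dikofa*.
The final sound of *fepep* is /p/, which is a consonant, so the suffix is -eme, giving *fepepeme*.

dikofa, fepepeme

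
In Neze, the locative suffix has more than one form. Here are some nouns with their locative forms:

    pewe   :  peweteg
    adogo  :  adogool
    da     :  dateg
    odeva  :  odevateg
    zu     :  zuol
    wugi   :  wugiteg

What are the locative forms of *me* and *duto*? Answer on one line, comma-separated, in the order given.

The suffix is conditioned by the last vowel: -ol when the last vowel of the stem is a rounded vowel (*adogo*, *zu*); -teg when the last vowel of the stem is an unrounded vowel (*pewe*, *da*, *odeva*, *wugi*).
*me*: last vowel = /e/, an unrounded vowel → -teg → *meteg*.
The last vowel of *duto* is /o/, which is a rounded vowel, so the suffix is -ol, giving *dutool*.

meteg, dutool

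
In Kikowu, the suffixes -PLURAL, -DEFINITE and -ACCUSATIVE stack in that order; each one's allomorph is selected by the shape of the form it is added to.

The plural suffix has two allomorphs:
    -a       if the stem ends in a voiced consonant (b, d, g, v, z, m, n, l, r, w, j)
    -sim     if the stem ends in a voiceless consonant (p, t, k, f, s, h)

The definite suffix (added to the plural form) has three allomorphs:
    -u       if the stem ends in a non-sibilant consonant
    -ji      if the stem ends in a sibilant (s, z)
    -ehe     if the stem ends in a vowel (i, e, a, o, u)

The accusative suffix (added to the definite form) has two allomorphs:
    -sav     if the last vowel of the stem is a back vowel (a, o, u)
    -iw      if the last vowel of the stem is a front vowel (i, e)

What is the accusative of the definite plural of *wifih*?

*wifih* — final consonant /h/ (voiceless) → -sim → *wifihsim*.
The final sound of the plural form *wifihsim* is /m/, which is a non-sibilant consonant, so the definite suffix is -u, giving *wifihsimu*.
The last vowel of the definite form *wifihsimu* is /u/, which is a back vowel, so the accusative suffix is -sav, giving *wifihsimusav*.

wifihsimusav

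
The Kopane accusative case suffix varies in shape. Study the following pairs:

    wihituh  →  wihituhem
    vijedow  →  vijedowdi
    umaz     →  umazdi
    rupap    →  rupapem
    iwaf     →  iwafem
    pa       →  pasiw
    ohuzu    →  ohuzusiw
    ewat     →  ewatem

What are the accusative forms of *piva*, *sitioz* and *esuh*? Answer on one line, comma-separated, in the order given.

pivasiw, sitiozdi, esuhem

The alternation tracks the final sound of the stem — -em when the stem ends in a voiceless consonant (*wihituh*, *rupap*, *iwaf*, *ewat*); -di when the stem ends in a voiced consonant (*vijedow*, *umaz*); -siw when the stem ends in a vowel (*pa*, *ohuzu*).
*piva* — final sound /a/ (a vowel) → -siw → *pivasiw*.
*sitioz* — final sound /z/ (a voiced consonant) → -di → *sitiozdi*.
*esuh* — final sound /h/ (a voiceless consonant) → -em → *esuhem*.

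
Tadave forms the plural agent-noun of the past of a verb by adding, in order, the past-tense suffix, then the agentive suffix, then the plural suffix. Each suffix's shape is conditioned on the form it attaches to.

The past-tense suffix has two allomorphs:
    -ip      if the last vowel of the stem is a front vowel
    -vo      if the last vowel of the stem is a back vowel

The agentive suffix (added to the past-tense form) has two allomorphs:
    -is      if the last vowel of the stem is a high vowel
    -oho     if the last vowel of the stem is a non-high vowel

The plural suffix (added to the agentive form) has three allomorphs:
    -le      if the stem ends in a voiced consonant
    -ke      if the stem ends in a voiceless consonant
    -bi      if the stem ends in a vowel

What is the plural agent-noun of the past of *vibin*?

vibinipiske

Since the last vowel of *vibin* is /i/ (a front vowel), it takes -ip, giving *vibinip*.
Since the last vowel of the past-tense form *vibinip* is /i/ (a high vowel), it takes -is, giving *vibinipis*.
Since the final sound of the agentive form *vibinipis* is /s/ (a voiceless consonant), it takes -ke, giving *vibinipiske*.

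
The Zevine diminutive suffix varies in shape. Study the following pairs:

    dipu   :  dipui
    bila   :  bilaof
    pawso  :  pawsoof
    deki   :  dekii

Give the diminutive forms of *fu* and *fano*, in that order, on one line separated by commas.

The alternation tracks the last vowel of the stem — -i when the last vowel of the stem is a high vowel (*dipu*, *deki*); -of when the last vowel of the stem is a non-high vowel (*bila*, *pawso*).
*fu* — last vowel /u/ (a high vowel) → -i → *fui*.
*fano*: last vowel = /o/, a non-high vowel → -of → *fanoof*.

fui, fanoof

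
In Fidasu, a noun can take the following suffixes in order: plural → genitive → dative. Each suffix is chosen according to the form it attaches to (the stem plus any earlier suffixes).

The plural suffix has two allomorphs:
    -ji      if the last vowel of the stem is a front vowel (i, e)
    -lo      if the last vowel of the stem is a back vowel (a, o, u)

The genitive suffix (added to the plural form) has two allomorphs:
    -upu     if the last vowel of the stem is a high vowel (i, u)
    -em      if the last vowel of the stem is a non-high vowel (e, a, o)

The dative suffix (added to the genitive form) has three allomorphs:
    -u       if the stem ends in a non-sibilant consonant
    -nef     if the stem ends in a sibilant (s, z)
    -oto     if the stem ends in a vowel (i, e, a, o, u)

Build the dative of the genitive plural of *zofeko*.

Since the last vowel of *zofeko* is /o/ (a back vowel), it takes -lo, giving *zofekolo*.
The plural form *zofekolo* — last vowel /o/ (a non-high vowel) → -em → *zofekoloem*.
Since the final sound of the genitive form *zofekoloem* is /m/ (a non-sibilant consonant), it takes -u, giving *zofekoloemu*.

zofekoloemu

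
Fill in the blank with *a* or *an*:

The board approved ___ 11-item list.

The indefinite article is chosen by the initial *sound* of the following word, not its spelling.
The number *11* is spoken "eleven", beginning with /ɪˈlɛvən/ — a vowel sound.
So the article is *an*: The board approved an 11-item list.

an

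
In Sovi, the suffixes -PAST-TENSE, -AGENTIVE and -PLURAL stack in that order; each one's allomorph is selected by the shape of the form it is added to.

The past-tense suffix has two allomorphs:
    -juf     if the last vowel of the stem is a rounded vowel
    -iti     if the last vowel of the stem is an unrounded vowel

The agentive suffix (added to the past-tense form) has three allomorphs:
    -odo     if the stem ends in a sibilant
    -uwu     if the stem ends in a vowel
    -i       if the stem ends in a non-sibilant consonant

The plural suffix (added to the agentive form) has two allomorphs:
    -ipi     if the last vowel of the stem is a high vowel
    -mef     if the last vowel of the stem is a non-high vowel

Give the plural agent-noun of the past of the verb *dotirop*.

Since the last vowel of *dotirop* is /o/ (a rounded vowel), it takes -juf, giving *dotiropjuf*.
The past-tense form *dotiropjuf*: final sound = /f/, a non-sibilant consonant → -i → *dotiropjufi*.
The last vowel of the agentive form *dotiropjufi* is /i/, which is a high vowel, so the plural suffix is -ipi, giving *dotiropjufiipi*.

dotiropjufiipi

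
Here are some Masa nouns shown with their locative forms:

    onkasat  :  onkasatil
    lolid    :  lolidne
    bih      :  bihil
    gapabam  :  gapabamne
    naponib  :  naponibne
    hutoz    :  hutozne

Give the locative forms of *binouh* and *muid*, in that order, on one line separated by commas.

Looking at the final consonant of each stem: -il when the stem ends in a voiceless consonant (*onkasat*, *bih*); -ne when the stem ends in a voiced consonant (*lolid*, *gapabam*, *naponib*, *hutoz*).
*binouh*: final consonant = /h/, voiceless → -il → *binouhil*.
Since the final consonant of *muid* is /d/ (voiced), it takes -ne, giving *muidne*.

binouhil, muidne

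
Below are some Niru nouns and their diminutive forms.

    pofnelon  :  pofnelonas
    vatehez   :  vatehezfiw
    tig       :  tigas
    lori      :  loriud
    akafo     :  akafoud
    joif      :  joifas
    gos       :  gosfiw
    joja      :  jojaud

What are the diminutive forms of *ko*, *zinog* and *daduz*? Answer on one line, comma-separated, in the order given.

The suffix is conditioned by the final sound: -fiw when the stem ends in a sibilant (*vatehez*, *gos*); -as when the stem ends in a non-sibilant consonant (*pofnelon*, *tig*, *joif*); -ud when the stem ends in a vowel (*lori*, *akafo*, *joja*).
*ko*: final sound = /o/, a vowel → -ud → *koud*.
*zinog*: final sound = /g/, a non-sibilant consonant → -as → *zinogas*.
Since the final sound of *daduz* is /z/ (a sibilant), it takes -fiw, giving *daduzfiw*.

koud, zinogas, daduzfiw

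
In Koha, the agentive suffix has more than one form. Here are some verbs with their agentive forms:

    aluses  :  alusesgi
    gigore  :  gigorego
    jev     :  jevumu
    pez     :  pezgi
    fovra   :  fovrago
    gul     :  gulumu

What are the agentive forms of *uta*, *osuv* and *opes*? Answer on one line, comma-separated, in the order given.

The suffix is conditioned by the final sound: -gi when the stem ends in a sibilant (*aluses*, *pez*); -umu when the stem ends in a non-sibilant consonant (*jev*, *gul*); -go when the stem ends in a vowel (*gigore*, *fovra*).
Since the final sound of *uta* is /a/ (a vowel), it takes -go, giving *utago*.
*osuv* — final sound /v/ (a non-sibilant consonant) → -umu → *osuvumu*.
Since the final sound of *opes* is /s/ (a sibilant), it takes -gi, giving *opesgi*.

utago, osuvumu, opesgi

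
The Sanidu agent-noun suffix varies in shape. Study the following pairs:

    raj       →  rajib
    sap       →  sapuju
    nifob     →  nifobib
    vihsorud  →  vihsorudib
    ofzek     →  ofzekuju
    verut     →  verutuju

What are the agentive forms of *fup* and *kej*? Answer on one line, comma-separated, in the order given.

fupuju, kejib

Looking at the final consonant of each stem: -uju when the stem ends in a voiceless consonant (*sap*, *ofzek*, *verut*); -ib when the stem ends in a voiced consonant (*raj*, *nifob*, *vihsorud*).
Since the final consonant of *fup* is /p/ (voiceless), it takes -uju, giving *fupuju*.
*kej*: final consonant = /j/, voiced → -ib → *kejib*.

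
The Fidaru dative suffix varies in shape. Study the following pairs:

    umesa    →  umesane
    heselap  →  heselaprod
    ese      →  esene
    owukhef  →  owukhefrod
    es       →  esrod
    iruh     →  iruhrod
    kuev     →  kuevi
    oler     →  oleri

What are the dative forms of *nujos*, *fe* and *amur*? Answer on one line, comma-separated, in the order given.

The pattern is voicing of the final sound: -rod when the stem ends in a voiceless consonant (*heselap*, *owukhef*, *es*, *iruh*); -i when the stem ends in a voiced consonant (*kuev*, *oler*); -ne when the stem ends in a vowel (*umesa*, *ese*).
The final sound of *nujos* is /s/, which is a voiceless consonant, so the suffix is -rod, giving *nujosrod*.
Since the final sound of *fe* is /e/ (a vowel), it takes -ne, giving *fene*.
The final sound of *amur* is /r/, which is a voiced consonant, so the suffix is -i, giving *amuri*.

nujosrod, fene, amuri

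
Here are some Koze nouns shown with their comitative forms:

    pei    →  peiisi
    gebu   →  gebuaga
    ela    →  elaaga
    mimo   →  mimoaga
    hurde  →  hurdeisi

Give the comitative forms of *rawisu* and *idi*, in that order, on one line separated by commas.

rawisuaga, idiisi

The pattern is front/back vowel harmony: -isi when the last vowel of the stem is a front vowel (*pei*, *hurde*); -aga when the last vowel of the stem is a back vowel (*gebu*, *ela*, *mimo*).
Since the last vowel of *rawisu* is /u/ (a back vowel), it takes -aga, giving *rawisuaga*.
The last vowel of *idi* is /i/, which is a front vowel, so the suffix is -isi, giving *idiisi*.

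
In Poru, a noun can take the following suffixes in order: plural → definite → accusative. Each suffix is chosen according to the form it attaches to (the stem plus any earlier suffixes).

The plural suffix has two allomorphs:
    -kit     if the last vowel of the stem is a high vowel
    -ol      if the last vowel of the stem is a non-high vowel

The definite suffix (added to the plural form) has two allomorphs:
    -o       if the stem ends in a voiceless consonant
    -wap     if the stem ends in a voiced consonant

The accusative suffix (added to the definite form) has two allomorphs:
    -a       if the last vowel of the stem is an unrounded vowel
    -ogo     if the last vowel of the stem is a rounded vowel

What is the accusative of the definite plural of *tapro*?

taproolwapa

*tapro*: last vowel = /o/, a non-high vowel → -ol → *taprool*.
Since the final consonant of the plural form *taprool* is /l/ (voiced), it takes -wap, giving *taproolwap*.
The definite form *taproolwap*: last vowel = /a/, an unrounded vowel → -a → *taproolwapa*.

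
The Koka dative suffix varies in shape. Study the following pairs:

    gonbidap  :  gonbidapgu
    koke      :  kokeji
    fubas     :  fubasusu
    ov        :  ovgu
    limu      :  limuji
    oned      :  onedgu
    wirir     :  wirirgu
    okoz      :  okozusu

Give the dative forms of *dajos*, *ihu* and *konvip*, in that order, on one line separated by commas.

dajosusu, ihuji, konvipgu

Looking at the final sound of each stem: -usu when the stem ends in a sibilant (*fubas*, *okoz*); -gu when the stem ends in a non-sibilant consonant (*gonbidap*, *ov*, *oned*, *wirir*); -ji when the stem ends in a vowel (*koke*, *limu*).
The final sound of *dajos* is /s/, which is a sibilant, so the suffix is -usu, giving *dajosusu*.
The final sound of *ihu* is /u/, which is a vowel, so the suffix is -ji, giving *ihuji*.
Since the final sound of *konvip* is /p/ (a non-sibilant consonant), it takes -gu, giving *konvipgu*.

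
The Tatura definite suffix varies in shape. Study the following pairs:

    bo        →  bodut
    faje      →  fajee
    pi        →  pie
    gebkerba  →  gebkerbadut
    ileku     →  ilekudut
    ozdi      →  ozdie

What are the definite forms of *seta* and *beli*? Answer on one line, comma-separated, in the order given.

The pattern is front/back vowel harmony: -e when the last vowel of the stem is a front vowel (*faje*, *pi*, *ozdi*); -dut when the last vowel of the stem is a back vowel (*bo*, *gebkerba*, *ileku*).
*seta* — last vowel /a/ (a back vowel) → -dut → *setadut*.
Since the last vowel of *beli* is /i/ (a front vowel), it takes -e, giving *belie*.

setadut, belie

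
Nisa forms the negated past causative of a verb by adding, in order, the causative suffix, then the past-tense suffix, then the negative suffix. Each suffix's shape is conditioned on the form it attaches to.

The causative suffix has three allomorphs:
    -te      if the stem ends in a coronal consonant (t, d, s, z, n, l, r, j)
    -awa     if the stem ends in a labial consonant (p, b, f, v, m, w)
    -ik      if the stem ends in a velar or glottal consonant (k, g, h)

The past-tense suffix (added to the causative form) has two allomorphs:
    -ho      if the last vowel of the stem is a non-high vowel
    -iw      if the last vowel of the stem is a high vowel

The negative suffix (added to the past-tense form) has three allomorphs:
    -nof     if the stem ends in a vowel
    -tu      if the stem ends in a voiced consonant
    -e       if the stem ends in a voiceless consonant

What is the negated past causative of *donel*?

The final consonant of *donel* is /l/, which is coronal, so the causative suffix is -te, giving *donelte*.
The causative form *donelte* — last vowel /e/ (a non-high vowel) → -ho → *donelteho*.
Since the final sound of the past-tense form *donelteho* is /o/ (a vowel), it takes -nof, giving *doneltehonof*.

doneltehonof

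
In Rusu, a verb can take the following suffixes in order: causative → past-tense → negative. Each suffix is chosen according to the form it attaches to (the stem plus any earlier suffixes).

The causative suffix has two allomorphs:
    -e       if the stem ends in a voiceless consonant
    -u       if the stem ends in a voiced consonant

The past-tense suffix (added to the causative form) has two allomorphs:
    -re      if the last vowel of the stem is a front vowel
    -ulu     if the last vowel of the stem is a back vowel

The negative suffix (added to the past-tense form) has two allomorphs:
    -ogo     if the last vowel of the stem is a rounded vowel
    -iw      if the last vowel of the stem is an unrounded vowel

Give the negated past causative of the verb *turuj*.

turujuuluogo

The final consonant of *turuj* is /j/, which is voiced, so the causative suffix is -u, giving *turuju*.
The causative form *turuju*: last vowel = /u/, a back vowel → -ulu → *turujuulu*.
The past-tense form *turujuulu*: last vowel = /u/, a rounded vowel → -ogo → *turujuuluogo*.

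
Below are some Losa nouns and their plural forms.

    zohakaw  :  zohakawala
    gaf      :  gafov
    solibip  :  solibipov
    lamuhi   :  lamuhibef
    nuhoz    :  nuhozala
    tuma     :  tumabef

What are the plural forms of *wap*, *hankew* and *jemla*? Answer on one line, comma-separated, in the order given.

wapov, hankewala, jemlabef

The alternation tracks the final sound of the stem — -ov when the stem ends in a voiceless consonant (*gaf*, *solibip*); -ala when the stem ends in a voiced consonant (*zohakaw*, *nuhoz*); -bef when the stem ends in a vowel (*lamuhi*, *tuma*).
*wap* — final sound /p/ (a voiceless consonant) → -ov → *wapov*.
*hankew* — final sound /w/ (a voiced consonant) → -ala → *hankewala*.
*jemla*: final sound = /a/, a vowel → -bef → *jemlabef*.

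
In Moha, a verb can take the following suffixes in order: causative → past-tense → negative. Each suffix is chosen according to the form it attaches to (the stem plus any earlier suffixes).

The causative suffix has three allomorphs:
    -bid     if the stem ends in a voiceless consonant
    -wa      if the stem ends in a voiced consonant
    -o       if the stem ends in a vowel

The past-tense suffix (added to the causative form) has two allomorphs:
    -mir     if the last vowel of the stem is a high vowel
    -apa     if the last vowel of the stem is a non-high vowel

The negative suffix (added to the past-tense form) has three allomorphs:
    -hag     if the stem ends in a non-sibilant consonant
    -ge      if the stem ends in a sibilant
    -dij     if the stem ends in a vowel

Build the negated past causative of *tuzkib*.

The final sound of *tuzkib* is /b/, which is a voiced consonant, so the causative suffix is -wa, giving *tuzkibwa*.
The causative form *tuzkibwa*: last vowel = /a/, a non-high vowel → -apa → *tuzkibwaapa*.
The past-tense form *tuzkibwaapa*: final sound = /a/, a vowel → -dij → *tuzkibwaapadij*.

tuzkibwaapadij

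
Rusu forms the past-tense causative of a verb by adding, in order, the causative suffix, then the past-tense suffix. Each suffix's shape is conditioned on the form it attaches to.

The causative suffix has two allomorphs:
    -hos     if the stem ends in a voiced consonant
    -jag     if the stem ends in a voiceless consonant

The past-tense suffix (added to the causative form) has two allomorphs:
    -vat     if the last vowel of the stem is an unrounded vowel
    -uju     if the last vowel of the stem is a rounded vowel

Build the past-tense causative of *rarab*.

rarabhosuju

*rarab* — final consonant /b/ (voiced) → -hos → *rarabhos*.
The causative form *rarabhos* — last vowel /o/ (a rounded vowel) → -uju → *rarabhosuju*.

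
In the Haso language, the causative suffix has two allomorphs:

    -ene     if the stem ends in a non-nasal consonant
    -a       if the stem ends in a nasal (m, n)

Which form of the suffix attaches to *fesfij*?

*fesfij* — final consonant /j/ (non-nasal) → -ene.

-ene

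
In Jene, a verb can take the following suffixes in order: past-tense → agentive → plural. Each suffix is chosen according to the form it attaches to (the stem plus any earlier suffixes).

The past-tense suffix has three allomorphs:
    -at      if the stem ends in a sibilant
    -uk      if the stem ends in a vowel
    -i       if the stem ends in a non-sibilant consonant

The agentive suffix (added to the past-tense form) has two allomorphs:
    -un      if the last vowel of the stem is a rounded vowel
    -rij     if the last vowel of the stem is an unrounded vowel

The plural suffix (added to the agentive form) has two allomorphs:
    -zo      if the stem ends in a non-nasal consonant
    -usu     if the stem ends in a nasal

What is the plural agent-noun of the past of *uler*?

*uler* — final sound /r/ (a non-sibilant consonant) → -i → *uleri*.
Since the last vowel of the past-tense form *uleri* is /i/ (an unrounded vowel), it takes -rij, giving *uleririj*.
The agentive form *uleririj*: final consonant = /j/, non-nasal → -zo → *uleririjzo*.

uleririjzo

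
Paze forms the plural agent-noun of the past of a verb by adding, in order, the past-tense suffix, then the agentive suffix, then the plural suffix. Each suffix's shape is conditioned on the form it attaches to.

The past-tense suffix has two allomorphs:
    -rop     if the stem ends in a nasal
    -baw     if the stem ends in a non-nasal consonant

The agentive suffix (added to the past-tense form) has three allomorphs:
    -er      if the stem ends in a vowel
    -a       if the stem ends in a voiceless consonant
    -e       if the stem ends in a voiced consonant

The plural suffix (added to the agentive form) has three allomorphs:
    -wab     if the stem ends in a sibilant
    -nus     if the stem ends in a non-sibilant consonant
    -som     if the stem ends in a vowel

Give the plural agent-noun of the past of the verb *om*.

omropasom

*om* — final consonant /m/ (a nasal) → -rop → *omrop*.
The past-tense form *omrop*: final sound = /p/, a voiceless consonant → -a → *omropa*.
The final sound of the agentive form *omropa* is /a/, which is a vowel, so the plural suffix is -som, giving *omropasom*.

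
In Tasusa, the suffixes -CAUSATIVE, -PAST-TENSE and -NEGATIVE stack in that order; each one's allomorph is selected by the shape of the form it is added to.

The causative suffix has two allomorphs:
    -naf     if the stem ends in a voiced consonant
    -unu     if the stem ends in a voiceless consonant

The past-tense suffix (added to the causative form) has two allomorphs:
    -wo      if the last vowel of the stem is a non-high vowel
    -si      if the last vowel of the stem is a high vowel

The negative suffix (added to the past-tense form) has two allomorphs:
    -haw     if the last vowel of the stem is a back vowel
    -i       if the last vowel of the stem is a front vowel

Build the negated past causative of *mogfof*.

mogfofunusii

Since the final consonant of *mogfof* is /f/ (voiceless), it takes -unu, giving *mogfofunu*.
The causative form *mogfofunu*: last vowel = /u/, a high vowel → -si → *mogfofunusi*.
The last vowel of the past-tense form *mogfofunusi* is /i/, which is a front vowel, so the negative suffix is -i, giving *mogfofunusii*.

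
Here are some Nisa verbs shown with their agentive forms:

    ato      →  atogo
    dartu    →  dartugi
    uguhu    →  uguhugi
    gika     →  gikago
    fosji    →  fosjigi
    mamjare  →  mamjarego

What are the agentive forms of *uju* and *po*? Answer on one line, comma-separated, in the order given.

The alternation tracks the last vowel of the stem — -gi when the last vowel of the stem is a high vowel (*dartu*, *uguhu*, *fosji*); -go when the last vowel of the stem is a non-high vowel (*ato*, *gika*, *mamjare*).
*uju*: last vowel = /u/, a high vowel → -gi → *ujugi*.
*po* — last vowel /o/ (a non-high vowel) → -go → *pogo*.

ujugi, pogo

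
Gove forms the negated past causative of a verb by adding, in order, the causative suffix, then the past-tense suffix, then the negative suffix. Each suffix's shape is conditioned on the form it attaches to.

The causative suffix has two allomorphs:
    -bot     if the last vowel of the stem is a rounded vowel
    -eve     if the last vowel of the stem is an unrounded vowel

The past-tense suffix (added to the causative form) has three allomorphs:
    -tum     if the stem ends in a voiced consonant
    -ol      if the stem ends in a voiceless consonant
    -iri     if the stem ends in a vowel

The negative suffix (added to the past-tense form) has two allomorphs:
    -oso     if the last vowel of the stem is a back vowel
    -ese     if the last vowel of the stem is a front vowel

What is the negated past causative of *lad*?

Since the last vowel of *lad* is /a/ (an unrounded vowel), it takes -eve, giving *ladeve*.
The causative form *ladeve*: final sound = /e/, a vowel → -iri → *ladeveiri*.
The past-tense form *ladeveiri*: last vowel = /i/, a front vowel → -ese → *ladeveiriese*.

ladeveiriese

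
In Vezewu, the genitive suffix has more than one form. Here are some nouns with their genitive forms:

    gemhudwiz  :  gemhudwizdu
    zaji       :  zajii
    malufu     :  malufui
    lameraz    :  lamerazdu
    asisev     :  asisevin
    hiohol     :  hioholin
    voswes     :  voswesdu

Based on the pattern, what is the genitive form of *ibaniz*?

ibanizdu

The suffix is conditioned by the final sound: -du when the stem ends in a sibilant (*gemhudwiz*, *lameraz*, *voswes*); -in when the stem ends in a non-sibilant consonant (*asisev*, *hiohol*); -i when the stem ends in a vowel (*zaji*, *malufu*).
*ibaniz* — final sound /z/ (a sibilant) → -du → *ibanizdu*.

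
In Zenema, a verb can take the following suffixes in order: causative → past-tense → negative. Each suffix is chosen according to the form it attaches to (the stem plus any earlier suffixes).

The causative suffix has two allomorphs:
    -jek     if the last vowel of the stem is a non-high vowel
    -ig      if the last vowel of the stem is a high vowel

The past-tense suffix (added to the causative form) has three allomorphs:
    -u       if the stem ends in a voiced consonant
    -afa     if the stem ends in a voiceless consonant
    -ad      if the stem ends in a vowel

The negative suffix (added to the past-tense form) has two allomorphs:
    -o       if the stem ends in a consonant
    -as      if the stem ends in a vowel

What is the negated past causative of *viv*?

*viv* — last vowel /i/ (a high vowel) → -ig → *vivig*.
The final sound of the causative form *vivig* is /g/, which is a voiced consonant, so the past-tense suffix is -u, giving *vivigu*.
The final sound of the past-tense form *vivigu* is /u/, which is a vowel, so the negative suffix is -as, giving *viviguas*.

viviguas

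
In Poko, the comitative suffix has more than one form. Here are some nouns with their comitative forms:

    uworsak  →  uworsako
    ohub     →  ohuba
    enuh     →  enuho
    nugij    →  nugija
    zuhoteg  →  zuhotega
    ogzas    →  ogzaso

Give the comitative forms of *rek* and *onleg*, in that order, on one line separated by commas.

The pattern is voicing of the final consonant: -o when the stem ends in a voiceless consonant (*uworsak*, *enuh*, *ogzas*); -a when the stem ends in a voiced consonant (*ohub*, *nugij*, *zuhoteg*).
*rek* — final consonant /k/ (voiceless) → -o → *reko*.
*onleg* — final consonant /g/ (voiced) → -a → *onlega*.

reko, onlega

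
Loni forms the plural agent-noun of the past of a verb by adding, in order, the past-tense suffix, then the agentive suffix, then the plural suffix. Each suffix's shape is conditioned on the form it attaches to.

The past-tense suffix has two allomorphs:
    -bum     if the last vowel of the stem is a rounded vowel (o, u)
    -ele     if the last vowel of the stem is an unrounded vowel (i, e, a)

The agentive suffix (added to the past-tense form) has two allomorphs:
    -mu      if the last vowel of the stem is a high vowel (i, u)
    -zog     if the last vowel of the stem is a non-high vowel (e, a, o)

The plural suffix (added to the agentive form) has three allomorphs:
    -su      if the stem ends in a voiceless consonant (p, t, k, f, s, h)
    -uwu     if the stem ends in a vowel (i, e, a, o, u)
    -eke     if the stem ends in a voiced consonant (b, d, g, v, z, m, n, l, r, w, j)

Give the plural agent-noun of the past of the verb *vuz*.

The last vowel of *vuz* is /u/, which is a rounded vowel, so the past-tense suffix is -bum, giving *vuzbum*.
The past-tense form *vuzbum* — last vowel /u/ (a high vowel) → -mu → *vuzbummu*.
The final sound of the agentive form *vuzbummu* is /u/, which is a vowel, so the plural suffix is -uwu, giving *vuzbummuuwu*.

vuzbummuuwu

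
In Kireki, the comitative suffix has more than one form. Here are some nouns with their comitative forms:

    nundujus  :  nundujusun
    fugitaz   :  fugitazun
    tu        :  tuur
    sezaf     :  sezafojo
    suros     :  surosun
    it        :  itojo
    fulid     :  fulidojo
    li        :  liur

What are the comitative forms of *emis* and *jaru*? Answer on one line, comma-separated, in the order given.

emisun, jaruur

The pattern is sibilance of the final sound: -un when the stem ends in a sibilant (*nundujus*, *fugitaz*, *suros*); -ojo when the stem ends in a non-sibilant consonant (*sezaf*, *it*, *fulid*); -ur when the stem ends in a vowel (*tu*, *li*).
The final sound of *emis* is /s/, which is a sibilant, so the suffix is -un, giving *emisun*.
*jaru* — final sound /u/ (a vowel) → -ur → *jaruur*.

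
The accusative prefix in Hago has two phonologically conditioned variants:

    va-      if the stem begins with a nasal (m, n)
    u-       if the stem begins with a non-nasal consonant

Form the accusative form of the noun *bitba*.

ubitba

The first consonant of *bitba* is /b/, which is non-nasal, so the prefix is u-, giving *ubitba*.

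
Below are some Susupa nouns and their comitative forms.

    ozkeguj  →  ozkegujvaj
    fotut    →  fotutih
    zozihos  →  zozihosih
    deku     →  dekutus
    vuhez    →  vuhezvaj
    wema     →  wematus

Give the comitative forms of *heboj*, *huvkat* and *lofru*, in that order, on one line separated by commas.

hebojvaj, huvkatih, lofrutus

Looking at the final sound of each stem: -ih when the stem ends in a voiceless consonant (*fotut*, *zozihos*); -vaj when the stem ends in a voiced consonant (*ozkeguj*, *vuhez*); -tus when the stem ends in a vowel (*deku*, *wema*).
Since the final sound of *heboj* is /j/ (a voiced consonant), it takes -vaj, giving *hebojvaj*.
The final sound of *huvkat* is /t/, which is a voiceless consonant, so the suffix is -ih, giving *huvkatih*.
Since the final sound of *lofru* is /u/ (a vowel), it takes -tus, giving *lofrutus*.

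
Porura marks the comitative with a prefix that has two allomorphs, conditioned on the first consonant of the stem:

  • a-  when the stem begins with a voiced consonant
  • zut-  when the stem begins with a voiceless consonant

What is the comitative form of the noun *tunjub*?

zuttunjub

Since the first consonant of *tunjub* is /t/ (voiceless), it takes zut-, giving *zuttunjub*.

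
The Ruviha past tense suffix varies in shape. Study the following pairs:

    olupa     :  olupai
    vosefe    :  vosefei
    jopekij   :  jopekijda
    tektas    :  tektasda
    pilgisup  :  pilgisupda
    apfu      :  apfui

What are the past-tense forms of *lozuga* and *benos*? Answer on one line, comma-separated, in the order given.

The pattern is consonant vs. vowel: -da when the stem ends in a consonant (*jopekij*, *tektas*, *pilgisup*); -i when the stem ends in a vowel (*olupa*, *vosefe*, *apfu*).
Since the final sound of *lozuga* is /a/ (a vowel), it takes -i, giving *lozugai*.
The final sound of *benos* is /s/, which is a consonant, so the suffix is -da, giving *benosda*.

lozugai, benosda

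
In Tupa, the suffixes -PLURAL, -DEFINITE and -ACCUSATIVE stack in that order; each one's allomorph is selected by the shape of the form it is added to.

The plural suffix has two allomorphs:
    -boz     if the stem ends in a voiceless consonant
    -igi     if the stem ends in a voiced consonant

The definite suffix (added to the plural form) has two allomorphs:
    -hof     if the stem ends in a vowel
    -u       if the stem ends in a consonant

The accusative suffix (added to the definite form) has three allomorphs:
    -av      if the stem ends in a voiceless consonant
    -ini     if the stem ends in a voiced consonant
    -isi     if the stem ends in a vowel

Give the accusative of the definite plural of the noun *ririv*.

*ririv* — final consonant /v/ (voiced) → -igi → *ririvigi*.
The final sound of the plural form *ririvigi* is /i/, which is a vowel, so the definite suffix is -hof, giving *ririvigihof*.
The definite form *ririvigihof*: final sound = /f/, a voiceless consonant → -av → *ririvigihofav*.

ririvigihofav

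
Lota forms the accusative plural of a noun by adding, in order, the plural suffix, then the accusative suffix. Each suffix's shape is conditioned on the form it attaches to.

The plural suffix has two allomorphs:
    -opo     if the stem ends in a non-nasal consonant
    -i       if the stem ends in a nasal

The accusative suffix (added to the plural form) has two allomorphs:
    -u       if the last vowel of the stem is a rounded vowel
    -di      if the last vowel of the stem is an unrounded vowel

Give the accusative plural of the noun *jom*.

The final consonant of *jom* is /m/, which is a nasal, so the plural suffix is -i, giving *jomi*.
The plural form *jomi*: last vowel = /i/, an unrounded vowel → -di → *jomidi*.

jomidi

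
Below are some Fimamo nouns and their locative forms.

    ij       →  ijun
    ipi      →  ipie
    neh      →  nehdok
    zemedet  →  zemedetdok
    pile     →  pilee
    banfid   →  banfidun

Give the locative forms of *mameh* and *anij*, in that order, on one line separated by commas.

mamehdok, anijun

The pattern is voicing of the final sound: -dok when the stem ends in a voiceless consonant (*neh*, *zemedet*); -un when the stem ends in a voiced consonant (*ij*, *banfid*); -e when the stem ends in a vowel (*ipi*, *pile*).
*mameh* — final sound /h/ (a voiceless consonant) → -dok → *mamehdok*.
*anij*: final sound = /j/, a voiced consonant → -un → *anijun*.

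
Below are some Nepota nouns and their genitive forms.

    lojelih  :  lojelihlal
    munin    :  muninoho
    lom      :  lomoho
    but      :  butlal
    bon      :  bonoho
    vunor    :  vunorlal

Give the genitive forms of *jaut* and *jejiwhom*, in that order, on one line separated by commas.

jautlal, jejiwhomoho

Looking at the final consonant of each stem: -oho when the stem ends in a nasal (*munin*, *lom*, *bon*); -lal when the stem ends in a non-nasal consonant (*lojelih*, *but*, *vunor*).
Since the final consonant of *jaut* is /t/ (non-nasal), it takes -lal, giving *jautlal*.
The final consonant of *jejiwhom* is /m/, which is a nasal, so the suffix is -oho, giving *jejiwhomoho*.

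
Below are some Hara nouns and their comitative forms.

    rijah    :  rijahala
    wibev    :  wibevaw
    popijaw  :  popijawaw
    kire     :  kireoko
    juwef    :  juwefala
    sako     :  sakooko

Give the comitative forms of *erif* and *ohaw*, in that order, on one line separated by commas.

erifala, ohawaw

The pattern is voicing of the final sound: -ala when the stem ends in a voiceless consonant (*rijah*, *juwef*); -aw when the stem ends in a voiced consonant (*wibev*, *popijaw*); -oko when the stem ends in a vowel (*kire*, *sako*).
*erif*: final sound = /f/, a voiceless consonant → -ala → *erifala*.
Since the final sound of *ohaw* is /w/ (a voiced consonant), it takes -aw, giving *ohawaw*.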